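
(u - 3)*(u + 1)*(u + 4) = u^3 + 2*u^2 - 11*u - 12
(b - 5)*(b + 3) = b^2 - 2*b - 15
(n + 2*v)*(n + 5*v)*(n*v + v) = n^3*v + 7*n^2*v^2 + n^2*v + 10*n*v^3 + 7*n*v^2 + 10*v^3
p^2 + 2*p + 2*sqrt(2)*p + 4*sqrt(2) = (p + 2)*(p + 2*sqrt(2))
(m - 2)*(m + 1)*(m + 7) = m^3 + 6*m^2 - 9*m - 14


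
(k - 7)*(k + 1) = k^2 - 6*k - 7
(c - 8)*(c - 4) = c^2 - 12*c + 32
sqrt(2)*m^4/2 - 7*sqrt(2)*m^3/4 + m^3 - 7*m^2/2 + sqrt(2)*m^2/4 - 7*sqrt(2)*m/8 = m*(m - 7/2)*(m + sqrt(2)/2)*(sqrt(2)*m/2 + 1/2)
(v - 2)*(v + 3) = v^2 + v - 6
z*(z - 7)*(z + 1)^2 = z^4 - 5*z^3 - 13*z^2 - 7*z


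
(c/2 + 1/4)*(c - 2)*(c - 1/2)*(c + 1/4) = c^4/2 - 7*c^3/8 - 3*c^2/8 + 7*c/32 + 1/16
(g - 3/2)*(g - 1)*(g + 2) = g^3 - g^2/2 - 7*g/2 + 3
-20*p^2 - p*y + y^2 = (-5*p + y)*(4*p + y)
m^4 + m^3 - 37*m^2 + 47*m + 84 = (m - 4)*(m - 3)*(m + 1)*(m + 7)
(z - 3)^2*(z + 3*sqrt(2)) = z^3 - 6*z^2 + 3*sqrt(2)*z^2 - 18*sqrt(2)*z + 9*z + 27*sqrt(2)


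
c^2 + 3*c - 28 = (c - 4)*(c + 7)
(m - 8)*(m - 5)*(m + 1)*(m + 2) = m^4 - 10*m^3 + 3*m^2 + 94*m + 80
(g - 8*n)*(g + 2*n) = g^2 - 6*g*n - 16*n^2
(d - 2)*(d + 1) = d^2 - d - 2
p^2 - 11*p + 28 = (p - 7)*(p - 4)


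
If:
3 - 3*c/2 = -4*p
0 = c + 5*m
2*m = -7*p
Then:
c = 210/89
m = -42/89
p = 12/89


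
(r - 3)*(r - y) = r^2 - r*y - 3*r + 3*y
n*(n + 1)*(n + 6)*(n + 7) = n^4 + 14*n^3 + 55*n^2 + 42*n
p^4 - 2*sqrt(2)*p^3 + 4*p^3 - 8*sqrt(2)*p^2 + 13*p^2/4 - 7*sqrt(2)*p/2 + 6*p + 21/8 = (p + 1/2)*(p + 7/2)*(p - 3*sqrt(2)/2)*(p - sqrt(2)/2)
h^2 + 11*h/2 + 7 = (h + 2)*(h + 7/2)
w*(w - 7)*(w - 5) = w^3 - 12*w^2 + 35*w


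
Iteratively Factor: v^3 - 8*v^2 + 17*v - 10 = (v - 5)*(v^2 - 3*v + 2) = (v - 5)*(v - 1)*(v - 2)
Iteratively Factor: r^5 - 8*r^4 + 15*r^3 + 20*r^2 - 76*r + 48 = (r - 4)*(r^4 - 4*r^3 - r^2 + 16*r - 12) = (r - 4)*(r - 3)*(r^3 - r^2 - 4*r + 4) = (r - 4)*(r - 3)*(r + 2)*(r^2 - 3*r + 2) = (r - 4)*(r - 3)*(r - 1)*(r + 2)*(r - 2)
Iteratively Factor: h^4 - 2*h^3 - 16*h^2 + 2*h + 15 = (h + 1)*(h^3 - 3*h^2 - 13*h + 15) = (h - 1)*(h + 1)*(h^2 - 2*h - 15) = (h - 1)*(h + 1)*(h + 3)*(h - 5)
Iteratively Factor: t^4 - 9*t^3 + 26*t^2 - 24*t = (t - 2)*(t^3 - 7*t^2 + 12*t) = (t - 4)*(t - 2)*(t^2 - 3*t) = t*(t - 4)*(t - 2)*(t - 3)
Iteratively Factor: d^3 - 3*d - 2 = (d - 2)*(d^2 + 2*d + 1) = (d - 2)*(d + 1)*(d + 1)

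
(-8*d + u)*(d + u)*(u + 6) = -8*d^2*u - 48*d^2 - 7*d*u^2 - 42*d*u + u^3 + 6*u^2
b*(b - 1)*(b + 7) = b^3 + 6*b^2 - 7*b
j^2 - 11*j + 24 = (j - 8)*(j - 3)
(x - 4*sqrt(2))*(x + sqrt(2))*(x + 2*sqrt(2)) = x^3 - sqrt(2)*x^2 - 20*x - 16*sqrt(2)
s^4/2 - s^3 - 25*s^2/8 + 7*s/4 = s*(s/2 + 1)*(s - 7/2)*(s - 1/2)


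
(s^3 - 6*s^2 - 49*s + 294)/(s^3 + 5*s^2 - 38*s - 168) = (s - 7)/(s + 4)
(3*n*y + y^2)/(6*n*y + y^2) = (3*n + y)/(6*n + y)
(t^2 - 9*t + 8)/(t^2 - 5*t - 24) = (t - 1)/(t + 3)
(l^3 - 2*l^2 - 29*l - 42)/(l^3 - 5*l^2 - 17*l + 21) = (l + 2)/(l - 1)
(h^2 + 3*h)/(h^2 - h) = (h + 3)/(h - 1)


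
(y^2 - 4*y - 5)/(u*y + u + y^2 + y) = (y - 5)/(u + y)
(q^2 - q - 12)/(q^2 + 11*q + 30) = (q^2 - q - 12)/(q^2 + 11*q + 30)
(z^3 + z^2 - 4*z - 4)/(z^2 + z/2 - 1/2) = 2*(z^2 - 4)/(2*z - 1)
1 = 1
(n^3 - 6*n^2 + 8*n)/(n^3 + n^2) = (n^2 - 6*n + 8)/(n*(n + 1))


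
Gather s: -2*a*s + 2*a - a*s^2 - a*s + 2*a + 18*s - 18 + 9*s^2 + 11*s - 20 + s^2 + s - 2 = 4*a + s^2*(10 - a) + s*(30 - 3*a) - 40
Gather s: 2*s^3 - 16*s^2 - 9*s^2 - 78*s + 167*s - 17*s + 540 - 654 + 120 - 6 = 2*s^3 - 25*s^2 + 72*s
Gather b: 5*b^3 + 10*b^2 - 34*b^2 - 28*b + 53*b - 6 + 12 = 5*b^3 - 24*b^2 + 25*b + 6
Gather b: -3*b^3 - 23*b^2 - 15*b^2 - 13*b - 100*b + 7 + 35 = -3*b^3 - 38*b^2 - 113*b + 42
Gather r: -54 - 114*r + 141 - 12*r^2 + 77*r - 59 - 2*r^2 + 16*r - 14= -14*r^2 - 21*r + 14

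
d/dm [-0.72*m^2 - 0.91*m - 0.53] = -1.44*m - 0.91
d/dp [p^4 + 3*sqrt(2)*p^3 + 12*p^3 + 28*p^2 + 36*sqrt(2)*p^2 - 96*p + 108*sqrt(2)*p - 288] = 4*p^3 + 9*sqrt(2)*p^2 + 36*p^2 + 56*p + 72*sqrt(2)*p - 96 + 108*sqrt(2)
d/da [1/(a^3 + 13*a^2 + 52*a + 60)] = (-3*a^2 - 26*a - 52)/(a^3 + 13*a^2 + 52*a + 60)^2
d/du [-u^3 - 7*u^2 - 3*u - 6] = -3*u^2 - 14*u - 3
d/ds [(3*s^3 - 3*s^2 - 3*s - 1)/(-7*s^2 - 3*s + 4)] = (-21*s^4 - 18*s^3 + 24*s^2 - 38*s - 15)/(49*s^4 + 42*s^3 - 47*s^2 - 24*s + 16)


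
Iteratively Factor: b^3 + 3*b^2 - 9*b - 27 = (b + 3)*(b^2 - 9) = (b - 3)*(b + 3)*(b + 3)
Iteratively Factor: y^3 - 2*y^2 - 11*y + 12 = (y - 1)*(y^2 - y - 12) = (y - 4)*(y - 1)*(y + 3)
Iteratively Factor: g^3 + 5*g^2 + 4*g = (g + 4)*(g^2 + g) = (g + 1)*(g + 4)*(g)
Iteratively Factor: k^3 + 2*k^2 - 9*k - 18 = (k - 3)*(k^2 + 5*k + 6) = (k - 3)*(k + 2)*(k + 3)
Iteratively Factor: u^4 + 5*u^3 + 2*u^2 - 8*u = (u + 2)*(u^3 + 3*u^2 - 4*u) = (u + 2)*(u + 4)*(u^2 - u) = (u - 1)*(u + 2)*(u + 4)*(u)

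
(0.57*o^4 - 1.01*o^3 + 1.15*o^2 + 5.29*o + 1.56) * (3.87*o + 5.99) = 2.2059*o^5 - 0.4944*o^4 - 1.5994*o^3 + 27.3608*o^2 + 37.7243*o + 9.3444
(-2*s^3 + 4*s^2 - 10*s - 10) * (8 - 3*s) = 6*s^4 - 28*s^3 + 62*s^2 - 50*s - 80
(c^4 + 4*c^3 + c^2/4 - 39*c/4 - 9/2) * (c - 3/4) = c^5 + 13*c^4/4 - 11*c^3/4 - 159*c^2/16 + 45*c/16 + 27/8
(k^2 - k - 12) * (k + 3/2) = k^3 + k^2/2 - 27*k/2 - 18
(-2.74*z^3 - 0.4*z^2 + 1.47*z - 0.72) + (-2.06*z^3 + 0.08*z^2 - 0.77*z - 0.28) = -4.8*z^3 - 0.32*z^2 + 0.7*z - 1.0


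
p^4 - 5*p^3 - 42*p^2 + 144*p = p*(p - 8)*(p - 3)*(p + 6)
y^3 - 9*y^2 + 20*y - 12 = (y - 6)*(y - 2)*(y - 1)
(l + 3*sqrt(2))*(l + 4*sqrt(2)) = l^2 + 7*sqrt(2)*l + 24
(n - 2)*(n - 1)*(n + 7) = n^3 + 4*n^2 - 19*n + 14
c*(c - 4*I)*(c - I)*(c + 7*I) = c^4 + 2*I*c^3 + 31*c^2 - 28*I*c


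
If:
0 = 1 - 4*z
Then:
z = 1/4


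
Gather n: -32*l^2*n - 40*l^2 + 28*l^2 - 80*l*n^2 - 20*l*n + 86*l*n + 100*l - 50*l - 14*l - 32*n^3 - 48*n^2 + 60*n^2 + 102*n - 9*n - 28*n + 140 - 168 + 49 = -12*l^2 + 36*l - 32*n^3 + n^2*(12 - 80*l) + n*(-32*l^2 + 66*l + 65) + 21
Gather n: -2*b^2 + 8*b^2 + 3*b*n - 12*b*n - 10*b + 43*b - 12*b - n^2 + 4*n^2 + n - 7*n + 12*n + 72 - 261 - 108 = 6*b^2 + 21*b + 3*n^2 + n*(6 - 9*b) - 297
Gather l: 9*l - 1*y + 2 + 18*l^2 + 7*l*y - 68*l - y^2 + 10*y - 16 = 18*l^2 + l*(7*y - 59) - y^2 + 9*y - 14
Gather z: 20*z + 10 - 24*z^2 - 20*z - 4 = 6 - 24*z^2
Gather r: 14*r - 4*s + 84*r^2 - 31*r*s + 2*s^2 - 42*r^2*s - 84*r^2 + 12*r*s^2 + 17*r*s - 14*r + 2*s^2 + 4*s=-42*r^2*s + r*(12*s^2 - 14*s) + 4*s^2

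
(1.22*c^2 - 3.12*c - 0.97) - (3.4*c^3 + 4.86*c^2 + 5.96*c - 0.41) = -3.4*c^3 - 3.64*c^2 - 9.08*c - 0.56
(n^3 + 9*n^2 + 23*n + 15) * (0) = 0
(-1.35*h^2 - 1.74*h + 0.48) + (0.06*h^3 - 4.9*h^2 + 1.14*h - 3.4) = 0.06*h^3 - 6.25*h^2 - 0.6*h - 2.92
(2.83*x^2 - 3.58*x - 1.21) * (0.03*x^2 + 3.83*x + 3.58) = 0.0849*x^4 + 10.7315*x^3 - 3.6163*x^2 - 17.4507*x - 4.3318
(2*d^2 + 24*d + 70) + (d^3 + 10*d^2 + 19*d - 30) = d^3 + 12*d^2 + 43*d + 40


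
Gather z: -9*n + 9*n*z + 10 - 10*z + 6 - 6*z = -9*n + z*(9*n - 16) + 16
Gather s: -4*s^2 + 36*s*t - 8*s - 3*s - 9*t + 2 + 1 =-4*s^2 + s*(36*t - 11) - 9*t + 3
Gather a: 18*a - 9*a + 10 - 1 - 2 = 9*a + 7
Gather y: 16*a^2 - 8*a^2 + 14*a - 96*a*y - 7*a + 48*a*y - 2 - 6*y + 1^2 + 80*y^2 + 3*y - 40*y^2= 8*a^2 + 7*a + 40*y^2 + y*(-48*a - 3) - 1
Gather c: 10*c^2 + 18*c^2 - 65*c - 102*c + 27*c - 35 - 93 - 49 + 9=28*c^2 - 140*c - 168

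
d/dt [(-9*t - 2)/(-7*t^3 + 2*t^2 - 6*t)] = 2*(-63*t^3 - 12*t^2 + 4*t - 6)/(t^2*(49*t^4 - 28*t^3 + 88*t^2 - 24*t + 36))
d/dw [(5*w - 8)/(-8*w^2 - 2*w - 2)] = (20*w^2 - 64*w - 13)/(2*(16*w^4 + 8*w^3 + 9*w^2 + 2*w + 1))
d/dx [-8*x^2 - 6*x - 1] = -16*x - 6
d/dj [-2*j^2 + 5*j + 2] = 5 - 4*j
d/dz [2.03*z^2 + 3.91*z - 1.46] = 4.06*z + 3.91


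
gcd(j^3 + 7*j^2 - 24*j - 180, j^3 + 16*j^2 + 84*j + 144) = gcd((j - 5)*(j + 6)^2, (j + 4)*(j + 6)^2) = j^2 + 12*j + 36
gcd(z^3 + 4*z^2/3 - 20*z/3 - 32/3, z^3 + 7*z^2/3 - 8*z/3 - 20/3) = z^2 + 4*z + 4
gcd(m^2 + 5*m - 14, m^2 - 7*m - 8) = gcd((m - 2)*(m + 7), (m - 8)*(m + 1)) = 1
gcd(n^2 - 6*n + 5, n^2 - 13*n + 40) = n - 5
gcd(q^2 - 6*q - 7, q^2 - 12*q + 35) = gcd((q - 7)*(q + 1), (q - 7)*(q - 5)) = q - 7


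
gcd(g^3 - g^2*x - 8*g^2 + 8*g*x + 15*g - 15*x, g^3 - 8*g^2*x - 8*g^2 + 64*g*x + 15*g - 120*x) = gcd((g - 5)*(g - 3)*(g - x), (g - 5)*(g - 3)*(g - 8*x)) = g^2 - 8*g + 15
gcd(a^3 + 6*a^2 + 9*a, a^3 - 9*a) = a^2 + 3*a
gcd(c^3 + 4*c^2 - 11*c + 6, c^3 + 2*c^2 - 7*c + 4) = c^2 - 2*c + 1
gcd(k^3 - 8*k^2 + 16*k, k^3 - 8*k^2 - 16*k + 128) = k - 4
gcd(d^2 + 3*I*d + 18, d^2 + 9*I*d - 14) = 1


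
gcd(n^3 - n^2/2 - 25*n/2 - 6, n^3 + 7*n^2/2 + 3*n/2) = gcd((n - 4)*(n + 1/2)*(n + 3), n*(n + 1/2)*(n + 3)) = n^2 + 7*n/2 + 3/2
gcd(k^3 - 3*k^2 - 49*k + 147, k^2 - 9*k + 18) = k - 3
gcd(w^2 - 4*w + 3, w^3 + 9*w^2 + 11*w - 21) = w - 1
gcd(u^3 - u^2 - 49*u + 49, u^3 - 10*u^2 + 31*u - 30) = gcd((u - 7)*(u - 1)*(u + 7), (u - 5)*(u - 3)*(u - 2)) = 1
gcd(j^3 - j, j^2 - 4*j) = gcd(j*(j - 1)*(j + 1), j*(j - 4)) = j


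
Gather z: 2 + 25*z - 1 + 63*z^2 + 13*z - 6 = 63*z^2 + 38*z - 5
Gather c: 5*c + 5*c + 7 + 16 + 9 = 10*c + 32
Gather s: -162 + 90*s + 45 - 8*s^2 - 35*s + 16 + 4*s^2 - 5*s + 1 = -4*s^2 + 50*s - 100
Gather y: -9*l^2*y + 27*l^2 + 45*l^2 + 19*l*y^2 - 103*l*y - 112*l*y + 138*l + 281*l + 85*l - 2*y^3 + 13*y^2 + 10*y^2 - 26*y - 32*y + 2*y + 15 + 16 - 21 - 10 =72*l^2 + 504*l - 2*y^3 + y^2*(19*l + 23) + y*(-9*l^2 - 215*l - 56)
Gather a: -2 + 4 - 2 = 0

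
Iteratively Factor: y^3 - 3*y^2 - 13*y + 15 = (y + 3)*(y^2 - 6*y + 5) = (y - 5)*(y + 3)*(y - 1)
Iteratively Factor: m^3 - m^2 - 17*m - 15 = (m + 1)*(m^2 - 2*m - 15) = (m + 1)*(m + 3)*(m - 5)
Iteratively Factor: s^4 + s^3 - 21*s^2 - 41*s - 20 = (s + 4)*(s^3 - 3*s^2 - 9*s - 5) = (s - 5)*(s + 4)*(s^2 + 2*s + 1) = (s - 5)*(s + 1)*(s + 4)*(s + 1)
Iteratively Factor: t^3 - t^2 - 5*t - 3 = (t - 3)*(t^2 + 2*t + 1) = (t - 3)*(t + 1)*(t + 1)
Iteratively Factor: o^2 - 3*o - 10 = (o + 2)*(o - 5)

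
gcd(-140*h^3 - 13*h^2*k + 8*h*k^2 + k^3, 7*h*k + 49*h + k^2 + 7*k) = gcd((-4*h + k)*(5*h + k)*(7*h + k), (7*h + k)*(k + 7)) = 7*h + k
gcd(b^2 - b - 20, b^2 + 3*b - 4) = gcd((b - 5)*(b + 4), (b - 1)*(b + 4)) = b + 4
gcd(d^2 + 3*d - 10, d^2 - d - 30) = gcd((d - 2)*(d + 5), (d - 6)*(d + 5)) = d + 5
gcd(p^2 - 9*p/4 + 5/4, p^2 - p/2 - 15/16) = p - 5/4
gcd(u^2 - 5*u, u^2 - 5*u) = u^2 - 5*u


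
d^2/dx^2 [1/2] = 0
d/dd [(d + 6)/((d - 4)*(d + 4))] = (-d^2 - 12*d - 16)/(d^4 - 32*d^2 + 256)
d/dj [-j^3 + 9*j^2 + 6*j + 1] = -3*j^2 + 18*j + 6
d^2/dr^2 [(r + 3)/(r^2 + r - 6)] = 2/(r^3 - 6*r^2 + 12*r - 8)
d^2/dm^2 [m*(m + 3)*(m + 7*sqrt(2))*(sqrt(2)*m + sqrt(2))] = 12*sqrt(2)*m^2 + 24*sqrt(2)*m + 84*m + 6*sqrt(2) + 112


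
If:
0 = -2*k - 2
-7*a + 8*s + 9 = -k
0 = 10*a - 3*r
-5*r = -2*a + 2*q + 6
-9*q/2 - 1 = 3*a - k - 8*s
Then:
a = -7/74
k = -1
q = -256/111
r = -35/111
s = -641/592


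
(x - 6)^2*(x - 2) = x^3 - 14*x^2 + 60*x - 72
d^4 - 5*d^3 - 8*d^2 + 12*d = d*(d - 6)*(d - 1)*(d + 2)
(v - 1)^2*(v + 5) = v^3 + 3*v^2 - 9*v + 5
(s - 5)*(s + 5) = s^2 - 25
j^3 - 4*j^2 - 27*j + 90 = (j - 6)*(j - 3)*(j + 5)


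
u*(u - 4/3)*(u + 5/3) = u^3 + u^2/3 - 20*u/9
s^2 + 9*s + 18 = (s + 3)*(s + 6)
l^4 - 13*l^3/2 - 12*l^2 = l^2*(l - 8)*(l + 3/2)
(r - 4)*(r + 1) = r^2 - 3*r - 4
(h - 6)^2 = h^2 - 12*h + 36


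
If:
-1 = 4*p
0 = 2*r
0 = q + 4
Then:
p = -1/4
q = -4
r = 0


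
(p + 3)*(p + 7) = p^2 + 10*p + 21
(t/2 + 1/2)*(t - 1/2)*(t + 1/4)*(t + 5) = t^4/2 + 23*t^3/8 + 27*t^2/16 - t - 5/16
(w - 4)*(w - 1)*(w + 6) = w^3 + w^2 - 26*w + 24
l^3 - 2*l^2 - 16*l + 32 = (l - 4)*(l - 2)*(l + 4)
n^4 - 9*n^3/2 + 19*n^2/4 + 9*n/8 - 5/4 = (n - 5/2)*(n - 2)*(n - 1/2)*(n + 1/2)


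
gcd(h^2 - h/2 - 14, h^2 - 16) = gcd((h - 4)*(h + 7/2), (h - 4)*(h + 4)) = h - 4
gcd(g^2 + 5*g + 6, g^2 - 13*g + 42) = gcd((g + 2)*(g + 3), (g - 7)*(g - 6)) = 1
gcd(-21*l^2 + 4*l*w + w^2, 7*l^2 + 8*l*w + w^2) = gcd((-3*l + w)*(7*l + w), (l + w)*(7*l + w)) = 7*l + w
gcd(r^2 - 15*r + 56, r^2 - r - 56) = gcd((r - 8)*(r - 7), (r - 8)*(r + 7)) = r - 8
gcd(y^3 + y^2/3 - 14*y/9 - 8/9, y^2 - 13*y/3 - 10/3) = y + 2/3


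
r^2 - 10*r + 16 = (r - 8)*(r - 2)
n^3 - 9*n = n*(n - 3)*(n + 3)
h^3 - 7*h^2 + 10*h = h*(h - 5)*(h - 2)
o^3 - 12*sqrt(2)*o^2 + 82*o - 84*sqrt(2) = (o - 7*sqrt(2))*(o - 3*sqrt(2))*(o - 2*sqrt(2))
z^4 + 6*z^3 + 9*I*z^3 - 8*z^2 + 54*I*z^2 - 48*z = z*(z + 6)*(z + I)*(z + 8*I)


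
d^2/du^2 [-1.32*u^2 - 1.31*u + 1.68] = -2.64000000000000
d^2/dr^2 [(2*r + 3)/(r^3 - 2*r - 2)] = 2*(-(2*r + 3)*(3*r^2 - 2)^2 + (-6*r^2 - 3*r*(2*r + 3) + 4)*(-r^3 + 2*r + 2))/(-r^3 + 2*r + 2)^3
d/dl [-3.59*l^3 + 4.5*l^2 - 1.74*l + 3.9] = -10.77*l^2 + 9.0*l - 1.74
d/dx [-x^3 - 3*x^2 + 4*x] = -3*x^2 - 6*x + 4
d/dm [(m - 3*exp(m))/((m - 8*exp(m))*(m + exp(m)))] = ((1 - 3*exp(m))*(m - 8*exp(m))*(m + exp(m)) - (m - 8*exp(m))*(m - 3*exp(m))*(exp(m) + 1) + (m - 3*exp(m))*(m + exp(m))*(8*exp(m) - 1))/((m - 8*exp(m))^2*(m + exp(m))^2)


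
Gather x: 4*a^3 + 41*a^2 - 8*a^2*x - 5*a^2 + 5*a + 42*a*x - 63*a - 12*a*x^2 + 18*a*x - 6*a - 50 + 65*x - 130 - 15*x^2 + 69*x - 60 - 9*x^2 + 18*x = 4*a^3 + 36*a^2 - 64*a + x^2*(-12*a - 24) + x*(-8*a^2 + 60*a + 152) - 240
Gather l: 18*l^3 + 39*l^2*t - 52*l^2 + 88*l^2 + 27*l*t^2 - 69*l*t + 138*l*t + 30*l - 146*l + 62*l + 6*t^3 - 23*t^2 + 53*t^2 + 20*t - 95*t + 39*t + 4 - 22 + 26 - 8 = 18*l^3 + l^2*(39*t + 36) + l*(27*t^2 + 69*t - 54) + 6*t^3 + 30*t^2 - 36*t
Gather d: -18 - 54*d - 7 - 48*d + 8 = -102*d - 17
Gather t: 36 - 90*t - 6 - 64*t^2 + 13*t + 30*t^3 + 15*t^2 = 30*t^3 - 49*t^2 - 77*t + 30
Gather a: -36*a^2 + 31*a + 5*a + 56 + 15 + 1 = -36*a^2 + 36*a + 72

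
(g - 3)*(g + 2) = g^2 - g - 6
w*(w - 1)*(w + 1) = w^3 - w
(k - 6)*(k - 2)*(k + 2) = k^3 - 6*k^2 - 4*k + 24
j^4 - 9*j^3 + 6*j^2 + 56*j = j*(j - 7)*(j - 4)*(j + 2)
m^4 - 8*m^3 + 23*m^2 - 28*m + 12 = (m - 3)*(m - 2)^2*(m - 1)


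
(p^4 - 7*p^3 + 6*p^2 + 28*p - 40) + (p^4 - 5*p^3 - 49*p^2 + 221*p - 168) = 2*p^4 - 12*p^3 - 43*p^2 + 249*p - 208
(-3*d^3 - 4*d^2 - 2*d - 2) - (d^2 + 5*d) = -3*d^3 - 5*d^2 - 7*d - 2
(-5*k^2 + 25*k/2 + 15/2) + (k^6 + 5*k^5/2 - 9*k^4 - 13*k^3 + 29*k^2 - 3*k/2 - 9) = k^6 + 5*k^5/2 - 9*k^4 - 13*k^3 + 24*k^2 + 11*k - 3/2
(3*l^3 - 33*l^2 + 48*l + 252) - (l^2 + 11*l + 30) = 3*l^3 - 34*l^2 + 37*l + 222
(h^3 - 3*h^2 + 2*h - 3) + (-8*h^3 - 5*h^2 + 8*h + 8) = -7*h^3 - 8*h^2 + 10*h + 5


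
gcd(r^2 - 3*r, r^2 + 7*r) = r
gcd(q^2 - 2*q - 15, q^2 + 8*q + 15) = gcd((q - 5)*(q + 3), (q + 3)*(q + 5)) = q + 3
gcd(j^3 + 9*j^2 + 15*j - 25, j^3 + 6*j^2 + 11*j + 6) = 1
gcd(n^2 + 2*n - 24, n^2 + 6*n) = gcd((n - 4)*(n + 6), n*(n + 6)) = n + 6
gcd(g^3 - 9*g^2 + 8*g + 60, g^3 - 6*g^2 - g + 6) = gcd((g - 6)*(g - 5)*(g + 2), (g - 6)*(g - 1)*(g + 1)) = g - 6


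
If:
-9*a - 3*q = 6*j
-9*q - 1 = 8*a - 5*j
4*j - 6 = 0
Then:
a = -67/38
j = 3/2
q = 87/38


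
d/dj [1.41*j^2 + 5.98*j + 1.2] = 2.82*j + 5.98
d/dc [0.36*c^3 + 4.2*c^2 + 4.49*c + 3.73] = 1.08*c^2 + 8.4*c + 4.49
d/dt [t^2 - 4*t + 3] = 2*t - 4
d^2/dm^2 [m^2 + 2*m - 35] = 2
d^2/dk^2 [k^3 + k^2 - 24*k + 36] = 6*k + 2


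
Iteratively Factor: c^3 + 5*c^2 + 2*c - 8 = (c + 4)*(c^2 + c - 2) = (c + 2)*(c + 4)*(c - 1)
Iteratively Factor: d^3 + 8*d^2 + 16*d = (d + 4)*(d^2 + 4*d) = (d + 4)^2*(d)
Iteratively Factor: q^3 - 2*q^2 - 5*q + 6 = (q + 2)*(q^2 - 4*q + 3) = (q - 3)*(q + 2)*(q - 1)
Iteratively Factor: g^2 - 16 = (g - 4)*(g + 4)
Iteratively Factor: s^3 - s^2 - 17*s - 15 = (s + 1)*(s^2 - 2*s - 15) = (s + 1)*(s + 3)*(s - 5)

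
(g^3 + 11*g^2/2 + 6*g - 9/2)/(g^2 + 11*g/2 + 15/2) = (2*g^2 + 5*g - 3)/(2*g + 5)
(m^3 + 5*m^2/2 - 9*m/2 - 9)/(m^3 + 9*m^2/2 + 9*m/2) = (m - 2)/m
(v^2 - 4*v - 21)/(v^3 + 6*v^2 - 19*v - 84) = (v - 7)/(v^2 + 3*v - 28)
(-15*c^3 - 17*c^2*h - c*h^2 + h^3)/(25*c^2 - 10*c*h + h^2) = (-3*c^2 - 4*c*h - h^2)/(5*c - h)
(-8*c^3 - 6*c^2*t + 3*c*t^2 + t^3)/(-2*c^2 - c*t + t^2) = 4*c + t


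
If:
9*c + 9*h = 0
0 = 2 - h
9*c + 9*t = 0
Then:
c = -2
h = 2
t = 2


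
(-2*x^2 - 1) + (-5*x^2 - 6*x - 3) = -7*x^2 - 6*x - 4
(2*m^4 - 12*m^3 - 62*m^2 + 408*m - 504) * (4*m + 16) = 8*m^5 - 16*m^4 - 440*m^3 + 640*m^2 + 4512*m - 8064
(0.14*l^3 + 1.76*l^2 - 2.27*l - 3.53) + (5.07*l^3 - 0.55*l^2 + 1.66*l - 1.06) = 5.21*l^3 + 1.21*l^2 - 0.61*l - 4.59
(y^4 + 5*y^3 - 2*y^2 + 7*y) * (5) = 5*y^4 + 25*y^3 - 10*y^2 + 35*y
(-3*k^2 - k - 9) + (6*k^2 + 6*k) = 3*k^2 + 5*k - 9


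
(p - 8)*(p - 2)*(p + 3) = p^3 - 7*p^2 - 14*p + 48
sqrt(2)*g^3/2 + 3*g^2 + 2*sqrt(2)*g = g*(g + 2*sqrt(2))*(sqrt(2)*g/2 + 1)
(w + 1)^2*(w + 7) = w^3 + 9*w^2 + 15*w + 7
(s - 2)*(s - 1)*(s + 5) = s^3 + 2*s^2 - 13*s + 10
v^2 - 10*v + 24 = (v - 6)*(v - 4)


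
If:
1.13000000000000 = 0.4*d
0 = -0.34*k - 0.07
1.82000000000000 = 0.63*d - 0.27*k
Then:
No Solution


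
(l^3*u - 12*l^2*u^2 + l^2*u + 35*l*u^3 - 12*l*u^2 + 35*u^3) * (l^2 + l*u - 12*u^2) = l^5*u - 11*l^4*u^2 + l^4*u + 11*l^3*u^3 - 11*l^3*u^2 + 179*l^2*u^4 + 11*l^2*u^3 - 420*l*u^5 + 179*l*u^4 - 420*u^5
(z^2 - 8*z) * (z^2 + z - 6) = z^4 - 7*z^3 - 14*z^2 + 48*z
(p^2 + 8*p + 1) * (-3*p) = -3*p^3 - 24*p^2 - 3*p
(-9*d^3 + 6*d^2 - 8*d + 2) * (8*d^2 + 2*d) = -72*d^5 + 30*d^4 - 52*d^3 + 4*d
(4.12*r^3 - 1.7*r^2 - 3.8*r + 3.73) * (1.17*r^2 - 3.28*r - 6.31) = 4.8204*r^5 - 15.5026*r^4 - 24.8672*r^3 + 27.5551*r^2 + 11.7436*r - 23.5363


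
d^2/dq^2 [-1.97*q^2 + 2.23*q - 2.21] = -3.94000000000000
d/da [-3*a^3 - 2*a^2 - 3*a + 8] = -9*a^2 - 4*a - 3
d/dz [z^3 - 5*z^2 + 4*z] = 3*z^2 - 10*z + 4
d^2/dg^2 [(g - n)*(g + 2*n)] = 2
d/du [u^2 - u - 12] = 2*u - 1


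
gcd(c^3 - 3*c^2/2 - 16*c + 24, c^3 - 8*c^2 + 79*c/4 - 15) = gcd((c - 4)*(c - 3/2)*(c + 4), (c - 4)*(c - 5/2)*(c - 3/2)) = c^2 - 11*c/2 + 6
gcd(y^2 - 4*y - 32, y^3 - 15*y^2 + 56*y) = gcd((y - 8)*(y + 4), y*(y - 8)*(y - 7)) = y - 8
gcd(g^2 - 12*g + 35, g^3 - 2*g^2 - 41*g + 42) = g - 7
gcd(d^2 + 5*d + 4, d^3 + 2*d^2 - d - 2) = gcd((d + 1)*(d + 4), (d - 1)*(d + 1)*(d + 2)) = d + 1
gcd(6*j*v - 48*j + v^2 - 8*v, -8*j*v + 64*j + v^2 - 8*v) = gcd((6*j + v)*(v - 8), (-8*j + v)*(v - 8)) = v - 8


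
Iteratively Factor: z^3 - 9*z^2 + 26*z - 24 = (z - 2)*(z^2 - 7*z + 12) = (z - 3)*(z - 2)*(z - 4)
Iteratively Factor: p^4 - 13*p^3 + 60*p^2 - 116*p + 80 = (p - 2)*(p^3 - 11*p^2 + 38*p - 40) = (p - 2)^2*(p^2 - 9*p + 20) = (p - 4)*(p - 2)^2*(p - 5)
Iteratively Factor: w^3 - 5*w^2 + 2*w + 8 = (w + 1)*(w^2 - 6*w + 8) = (w - 4)*(w + 1)*(w - 2)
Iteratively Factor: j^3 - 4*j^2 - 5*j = (j - 5)*(j^2 + j) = (j - 5)*(j + 1)*(j)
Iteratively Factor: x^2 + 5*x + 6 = (x + 2)*(x + 3)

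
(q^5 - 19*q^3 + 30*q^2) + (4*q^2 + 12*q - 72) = q^5 - 19*q^3 + 34*q^2 + 12*q - 72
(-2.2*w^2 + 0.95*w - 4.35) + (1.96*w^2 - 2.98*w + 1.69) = -0.24*w^2 - 2.03*w - 2.66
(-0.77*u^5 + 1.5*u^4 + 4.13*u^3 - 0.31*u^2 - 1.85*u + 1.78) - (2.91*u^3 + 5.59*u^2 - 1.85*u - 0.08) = -0.77*u^5 + 1.5*u^4 + 1.22*u^3 - 5.9*u^2 + 1.86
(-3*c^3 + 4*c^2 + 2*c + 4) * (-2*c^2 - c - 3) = 6*c^5 - 5*c^4 + c^3 - 22*c^2 - 10*c - 12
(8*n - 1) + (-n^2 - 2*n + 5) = -n^2 + 6*n + 4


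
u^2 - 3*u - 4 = (u - 4)*(u + 1)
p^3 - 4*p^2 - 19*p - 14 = (p - 7)*(p + 1)*(p + 2)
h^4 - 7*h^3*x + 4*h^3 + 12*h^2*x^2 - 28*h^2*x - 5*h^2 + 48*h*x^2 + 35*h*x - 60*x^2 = (h - 1)*(h + 5)*(h - 4*x)*(h - 3*x)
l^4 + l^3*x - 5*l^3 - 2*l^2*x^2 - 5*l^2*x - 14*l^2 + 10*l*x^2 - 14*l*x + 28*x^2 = (l - 7)*(l + 2)*(l - x)*(l + 2*x)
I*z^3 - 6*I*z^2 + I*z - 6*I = (z - 6)*(z + I)*(I*z + 1)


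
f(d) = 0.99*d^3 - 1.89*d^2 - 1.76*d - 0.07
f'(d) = 2.97*d^2 - 3.78*d - 1.76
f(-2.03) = -12.57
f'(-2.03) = 18.15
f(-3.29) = -49.99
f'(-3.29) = 42.82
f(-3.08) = -41.50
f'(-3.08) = 38.06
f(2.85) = 2.48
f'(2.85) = 11.59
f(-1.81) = -8.95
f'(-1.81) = 14.81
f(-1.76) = -8.22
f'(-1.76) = 14.09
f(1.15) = -3.09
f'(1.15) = -2.18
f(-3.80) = -75.00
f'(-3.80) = 55.49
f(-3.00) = -38.53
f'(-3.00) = 36.31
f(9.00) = 552.71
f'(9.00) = 204.79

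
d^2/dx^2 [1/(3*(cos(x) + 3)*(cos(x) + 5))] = 2*(-2*sin(x)^4 + 3*sin(x)^2 + 75*cos(x) - 3*cos(3*x) + 48)/(3*(cos(x) + 3)^3*(cos(x) + 5)^3)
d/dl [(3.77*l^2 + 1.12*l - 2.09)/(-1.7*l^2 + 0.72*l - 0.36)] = (4.6184*l^2 - 9.8204*l + 1.1016)/(2.89*l^4 - 2.448*l^3 + 1.7424*l^2 - 0.5184*l + 0.1296)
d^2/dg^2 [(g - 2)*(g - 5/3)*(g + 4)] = 6*g + 2/3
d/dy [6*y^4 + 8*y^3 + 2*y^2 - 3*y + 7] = 24*y^3 + 24*y^2 + 4*y - 3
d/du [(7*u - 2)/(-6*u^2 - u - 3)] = (-42*u^2 - 7*u + (7*u - 2)*(12*u + 1) - 21)/(6*u^2 + u + 3)^2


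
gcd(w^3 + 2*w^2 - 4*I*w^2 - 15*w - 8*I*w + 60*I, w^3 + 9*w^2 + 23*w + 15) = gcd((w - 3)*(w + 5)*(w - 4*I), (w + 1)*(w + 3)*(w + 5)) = w + 5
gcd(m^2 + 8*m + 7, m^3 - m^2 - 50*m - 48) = m + 1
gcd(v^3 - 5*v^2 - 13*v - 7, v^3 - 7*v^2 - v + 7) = v^2 - 6*v - 7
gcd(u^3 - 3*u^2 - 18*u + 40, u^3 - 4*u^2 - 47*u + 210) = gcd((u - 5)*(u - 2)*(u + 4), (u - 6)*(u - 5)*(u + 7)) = u - 5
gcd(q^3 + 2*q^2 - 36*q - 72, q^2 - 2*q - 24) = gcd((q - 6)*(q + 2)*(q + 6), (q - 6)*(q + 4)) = q - 6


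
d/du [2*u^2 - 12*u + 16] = 4*u - 12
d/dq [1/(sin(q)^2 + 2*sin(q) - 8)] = -2*(sin(q) + 1)*cos(q)/(sin(q)^2 + 2*sin(q) - 8)^2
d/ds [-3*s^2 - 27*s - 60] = -6*s - 27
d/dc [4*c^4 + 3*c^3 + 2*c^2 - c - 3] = 16*c^3 + 9*c^2 + 4*c - 1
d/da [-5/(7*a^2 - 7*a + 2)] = 35*(2*a - 1)/(7*a^2 - 7*a + 2)^2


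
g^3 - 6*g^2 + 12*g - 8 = (g - 2)^3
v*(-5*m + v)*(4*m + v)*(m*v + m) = -20*m^3*v^2 - 20*m^3*v - m^2*v^3 - m^2*v^2 + m*v^4 + m*v^3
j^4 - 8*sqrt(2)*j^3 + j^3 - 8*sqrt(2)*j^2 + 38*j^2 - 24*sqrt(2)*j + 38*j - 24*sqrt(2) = (j + 1)*(j - 4*sqrt(2))*(j - 3*sqrt(2))*(j - sqrt(2))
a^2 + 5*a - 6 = (a - 1)*(a + 6)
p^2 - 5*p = p*(p - 5)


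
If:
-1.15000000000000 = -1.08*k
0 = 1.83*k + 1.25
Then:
No Solution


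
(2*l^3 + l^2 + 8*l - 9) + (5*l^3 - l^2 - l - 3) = 7*l^3 + 7*l - 12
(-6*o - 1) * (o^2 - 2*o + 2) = -6*o^3 + 11*o^2 - 10*o - 2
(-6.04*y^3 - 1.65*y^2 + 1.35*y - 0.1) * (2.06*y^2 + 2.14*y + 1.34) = -12.4424*y^5 - 16.3246*y^4 - 8.8436*y^3 + 0.472*y^2 + 1.595*y - 0.134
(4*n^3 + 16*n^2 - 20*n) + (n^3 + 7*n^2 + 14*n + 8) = 5*n^3 + 23*n^2 - 6*n + 8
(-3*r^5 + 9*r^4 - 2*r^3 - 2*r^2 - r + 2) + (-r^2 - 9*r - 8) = -3*r^5 + 9*r^4 - 2*r^3 - 3*r^2 - 10*r - 6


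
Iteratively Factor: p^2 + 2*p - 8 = (p + 4)*(p - 2)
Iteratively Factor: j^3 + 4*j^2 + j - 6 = (j + 3)*(j^2 + j - 2) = (j + 2)*(j + 3)*(j - 1)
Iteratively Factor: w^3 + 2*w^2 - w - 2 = (w - 1)*(w^2 + 3*w + 2) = (w - 1)*(w + 1)*(w + 2)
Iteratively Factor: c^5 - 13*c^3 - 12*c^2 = (c + 1)*(c^4 - c^3 - 12*c^2) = c*(c + 1)*(c^3 - c^2 - 12*c) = c*(c - 4)*(c + 1)*(c^2 + 3*c) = c*(c - 4)*(c + 1)*(c + 3)*(c)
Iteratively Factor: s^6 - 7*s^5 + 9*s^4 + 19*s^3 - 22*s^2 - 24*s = (s + 1)*(s^5 - 8*s^4 + 17*s^3 + 2*s^2 - 24*s) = (s + 1)^2*(s^4 - 9*s^3 + 26*s^2 - 24*s) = (s - 2)*(s + 1)^2*(s^3 - 7*s^2 + 12*s) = (s - 4)*(s - 2)*(s + 1)^2*(s^2 - 3*s) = (s - 4)*(s - 3)*(s - 2)*(s + 1)^2*(s)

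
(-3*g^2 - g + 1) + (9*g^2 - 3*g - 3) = 6*g^2 - 4*g - 2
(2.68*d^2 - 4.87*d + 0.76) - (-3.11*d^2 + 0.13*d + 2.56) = 5.79*d^2 - 5.0*d - 1.8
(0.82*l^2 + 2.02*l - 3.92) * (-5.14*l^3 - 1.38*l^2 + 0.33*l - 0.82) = -4.2148*l^5 - 11.5144*l^4 + 17.6318*l^3 + 5.4038*l^2 - 2.95*l + 3.2144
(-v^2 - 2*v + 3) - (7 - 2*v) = -v^2 - 4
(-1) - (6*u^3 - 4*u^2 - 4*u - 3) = -6*u^3 + 4*u^2 + 4*u + 2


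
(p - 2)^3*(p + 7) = p^4 + p^3 - 30*p^2 + 76*p - 56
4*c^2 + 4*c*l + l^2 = (2*c + l)^2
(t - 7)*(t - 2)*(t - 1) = t^3 - 10*t^2 + 23*t - 14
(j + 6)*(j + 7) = j^2 + 13*j + 42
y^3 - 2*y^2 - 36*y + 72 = (y - 6)*(y - 2)*(y + 6)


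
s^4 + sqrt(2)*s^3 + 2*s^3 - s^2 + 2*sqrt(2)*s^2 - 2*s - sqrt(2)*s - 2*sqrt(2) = (s - 1)*(s + 1)*(s + 2)*(s + sqrt(2))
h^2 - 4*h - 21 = (h - 7)*(h + 3)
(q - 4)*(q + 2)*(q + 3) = q^3 + q^2 - 14*q - 24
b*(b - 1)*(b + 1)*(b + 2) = b^4 + 2*b^3 - b^2 - 2*b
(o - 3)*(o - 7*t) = o^2 - 7*o*t - 3*o + 21*t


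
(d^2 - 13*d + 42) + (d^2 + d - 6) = 2*d^2 - 12*d + 36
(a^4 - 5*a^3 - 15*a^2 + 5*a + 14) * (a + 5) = a^5 - 40*a^3 - 70*a^2 + 39*a + 70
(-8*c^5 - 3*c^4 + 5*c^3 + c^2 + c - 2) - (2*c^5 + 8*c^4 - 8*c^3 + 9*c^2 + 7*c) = -10*c^5 - 11*c^4 + 13*c^3 - 8*c^2 - 6*c - 2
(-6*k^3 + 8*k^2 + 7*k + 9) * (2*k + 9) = -12*k^4 - 38*k^3 + 86*k^2 + 81*k + 81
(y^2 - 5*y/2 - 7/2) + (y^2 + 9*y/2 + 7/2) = 2*y^2 + 2*y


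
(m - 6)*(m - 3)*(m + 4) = m^3 - 5*m^2 - 18*m + 72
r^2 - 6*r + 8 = (r - 4)*(r - 2)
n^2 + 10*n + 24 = (n + 4)*(n + 6)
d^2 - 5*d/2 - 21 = (d - 6)*(d + 7/2)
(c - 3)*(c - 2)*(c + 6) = c^3 + c^2 - 24*c + 36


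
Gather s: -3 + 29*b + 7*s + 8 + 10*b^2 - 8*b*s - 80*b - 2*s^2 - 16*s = 10*b^2 - 51*b - 2*s^2 + s*(-8*b - 9) + 5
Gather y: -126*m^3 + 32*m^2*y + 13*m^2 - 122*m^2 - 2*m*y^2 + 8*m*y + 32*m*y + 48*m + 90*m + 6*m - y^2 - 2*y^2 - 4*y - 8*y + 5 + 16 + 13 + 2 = -126*m^3 - 109*m^2 + 144*m + y^2*(-2*m - 3) + y*(32*m^2 + 40*m - 12) + 36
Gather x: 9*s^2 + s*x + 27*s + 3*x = 9*s^2 + 27*s + x*(s + 3)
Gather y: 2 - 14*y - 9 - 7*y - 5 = -21*y - 12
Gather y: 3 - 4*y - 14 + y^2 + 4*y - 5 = y^2 - 16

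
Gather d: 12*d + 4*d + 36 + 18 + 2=16*d + 56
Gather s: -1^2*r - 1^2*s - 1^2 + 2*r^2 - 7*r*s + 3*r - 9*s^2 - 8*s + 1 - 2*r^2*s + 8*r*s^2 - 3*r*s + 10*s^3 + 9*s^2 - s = 2*r^2 + 8*r*s^2 + 2*r + 10*s^3 + s*(-2*r^2 - 10*r - 10)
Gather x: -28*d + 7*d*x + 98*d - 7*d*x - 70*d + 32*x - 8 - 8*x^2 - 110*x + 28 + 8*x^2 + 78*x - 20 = 0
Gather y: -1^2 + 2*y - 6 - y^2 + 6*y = -y^2 + 8*y - 7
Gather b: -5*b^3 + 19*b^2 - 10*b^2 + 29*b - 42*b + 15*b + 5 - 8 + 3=-5*b^3 + 9*b^2 + 2*b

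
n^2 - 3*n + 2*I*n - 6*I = (n - 3)*(n + 2*I)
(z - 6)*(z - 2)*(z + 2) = z^3 - 6*z^2 - 4*z + 24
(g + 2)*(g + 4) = g^2 + 6*g + 8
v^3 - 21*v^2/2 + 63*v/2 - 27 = (v - 6)*(v - 3)*(v - 3/2)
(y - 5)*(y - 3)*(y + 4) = y^3 - 4*y^2 - 17*y + 60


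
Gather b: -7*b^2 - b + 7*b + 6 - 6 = -7*b^2 + 6*b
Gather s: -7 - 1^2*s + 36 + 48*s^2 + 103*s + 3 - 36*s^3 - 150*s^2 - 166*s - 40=-36*s^3 - 102*s^2 - 64*s - 8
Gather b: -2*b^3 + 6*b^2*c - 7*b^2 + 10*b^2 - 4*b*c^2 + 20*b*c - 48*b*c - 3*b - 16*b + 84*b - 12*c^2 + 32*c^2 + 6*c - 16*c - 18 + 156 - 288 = -2*b^3 + b^2*(6*c + 3) + b*(-4*c^2 - 28*c + 65) + 20*c^2 - 10*c - 150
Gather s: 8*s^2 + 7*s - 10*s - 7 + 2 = 8*s^2 - 3*s - 5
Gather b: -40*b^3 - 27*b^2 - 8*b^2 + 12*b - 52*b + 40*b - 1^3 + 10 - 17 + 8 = -40*b^3 - 35*b^2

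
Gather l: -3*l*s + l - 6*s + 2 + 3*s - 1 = l*(1 - 3*s) - 3*s + 1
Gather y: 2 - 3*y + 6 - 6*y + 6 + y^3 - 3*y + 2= y^3 - 12*y + 16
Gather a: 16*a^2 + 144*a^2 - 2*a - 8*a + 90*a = 160*a^2 + 80*a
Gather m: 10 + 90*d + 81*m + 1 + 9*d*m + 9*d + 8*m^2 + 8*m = 99*d + 8*m^2 + m*(9*d + 89) + 11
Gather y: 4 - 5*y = 4 - 5*y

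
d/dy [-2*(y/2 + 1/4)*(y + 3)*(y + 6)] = -3*y^2 - 19*y - 45/2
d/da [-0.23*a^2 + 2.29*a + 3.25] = 2.29 - 0.46*a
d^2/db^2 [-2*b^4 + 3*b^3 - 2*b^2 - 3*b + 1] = -24*b^2 + 18*b - 4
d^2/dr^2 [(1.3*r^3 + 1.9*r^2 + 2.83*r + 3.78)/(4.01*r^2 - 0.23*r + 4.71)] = (2.8421709430404e-14*r^5 + 5.6843418860808e-14*r^4 + 45.549186*r^3 + 140.933988*r^2 - 168.584742*r - 51.955494)/(64.481201*r^6 - 11.095269*r^5 + 227.8482*r^4 - 26.076365*r^3 + 267.6222*r^2 - 15.307029*r + 104.487111)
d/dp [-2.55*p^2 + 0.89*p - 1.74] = 0.89 - 5.1*p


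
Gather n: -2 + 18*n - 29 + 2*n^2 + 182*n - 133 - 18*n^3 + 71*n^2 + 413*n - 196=-18*n^3 + 73*n^2 + 613*n - 360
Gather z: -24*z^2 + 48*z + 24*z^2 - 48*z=0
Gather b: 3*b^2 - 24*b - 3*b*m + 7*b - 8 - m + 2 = 3*b^2 + b*(-3*m - 17) - m - 6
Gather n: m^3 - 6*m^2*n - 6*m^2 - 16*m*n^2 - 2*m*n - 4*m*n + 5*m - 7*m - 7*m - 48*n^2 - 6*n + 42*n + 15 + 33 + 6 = m^3 - 6*m^2 - 9*m + n^2*(-16*m - 48) + n*(-6*m^2 - 6*m + 36) + 54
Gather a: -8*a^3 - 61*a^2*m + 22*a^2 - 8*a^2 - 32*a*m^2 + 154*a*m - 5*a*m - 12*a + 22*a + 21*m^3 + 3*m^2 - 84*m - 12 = -8*a^3 + a^2*(14 - 61*m) + a*(-32*m^2 + 149*m + 10) + 21*m^3 + 3*m^2 - 84*m - 12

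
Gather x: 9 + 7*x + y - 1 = 7*x + y + 8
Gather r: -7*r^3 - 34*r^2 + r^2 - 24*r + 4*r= -7*r^3 - 33*r^2 - 20*r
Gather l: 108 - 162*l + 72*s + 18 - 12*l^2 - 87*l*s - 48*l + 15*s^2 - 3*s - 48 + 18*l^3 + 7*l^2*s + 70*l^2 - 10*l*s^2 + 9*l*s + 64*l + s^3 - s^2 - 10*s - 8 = 18*l^3 + l^2*(7*s + 58) + l*(-10*s^2 - 78*s - 146) + s^3 + 14*s^2 + 59*s + 70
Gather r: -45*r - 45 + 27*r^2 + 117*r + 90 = 27*r^2 + 72*r + 45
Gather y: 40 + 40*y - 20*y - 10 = 20*y + 30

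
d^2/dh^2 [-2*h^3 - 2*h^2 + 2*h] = -12*h - 4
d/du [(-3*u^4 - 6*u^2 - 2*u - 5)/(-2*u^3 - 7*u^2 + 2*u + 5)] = 2*u*(3*u^5 + 21*u^4 - 15*u^3 - 34*u^2 - 28*u - 65)/(4*u^6 + 28*u^5 + 41*u^4 - 48*u^3 - 66*u^2 + 20*u + 25)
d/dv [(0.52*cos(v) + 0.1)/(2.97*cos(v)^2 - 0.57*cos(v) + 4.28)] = (1.5444*cos(v)^2 + 0.594*cos(v) - 2.2826)*sin(v)/(8.8209*cos(v)^4 - 3.3858*cos(v)^3 + 25.7481*cos(v)^2 - 4.8792*cos(v) + 18.3184)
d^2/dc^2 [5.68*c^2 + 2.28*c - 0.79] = 11.3600000000000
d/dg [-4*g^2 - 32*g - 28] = -8*g - 32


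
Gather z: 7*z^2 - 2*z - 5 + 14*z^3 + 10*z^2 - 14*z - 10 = 14*z^3 + 17*z^2 - 16*z - 15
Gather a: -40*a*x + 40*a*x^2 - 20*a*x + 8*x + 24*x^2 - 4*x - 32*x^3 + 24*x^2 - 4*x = a*(40*x^2 - 60*x) - 32*x^3 + 48*x^2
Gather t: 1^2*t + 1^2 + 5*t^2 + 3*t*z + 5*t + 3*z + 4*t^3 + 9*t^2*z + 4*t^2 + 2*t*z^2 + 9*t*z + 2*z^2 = 4*t^3 + t^2*(9*z + 9) + t*(2*z^2 + 12*z + 6) + 2*z^2 + 3*z + 1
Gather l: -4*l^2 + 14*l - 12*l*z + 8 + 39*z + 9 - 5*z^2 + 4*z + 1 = -4*l^2 + l*(14 - 12*z) - 5*z^2 + 43*z + 18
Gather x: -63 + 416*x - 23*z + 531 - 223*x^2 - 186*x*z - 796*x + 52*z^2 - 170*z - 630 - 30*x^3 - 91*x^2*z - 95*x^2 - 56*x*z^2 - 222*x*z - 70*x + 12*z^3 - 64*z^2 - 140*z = -30*x^3 + x^2*(-91*z - 318) + x*(-56*z^2 - 408*z - 450) + 12*z^3 - 12*z^2 - 333*z - 162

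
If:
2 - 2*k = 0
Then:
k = 1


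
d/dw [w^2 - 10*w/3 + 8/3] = 2*w - 10/3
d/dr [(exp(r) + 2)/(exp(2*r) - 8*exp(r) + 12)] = (-2*(exp(r) - 4)*(exp(r) + 2) + exp(2*r) - 8*exp(r) + 12)*exp(r)/(exp(2*r) - 8*exp(r) + 12)^2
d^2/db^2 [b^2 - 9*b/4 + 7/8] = 2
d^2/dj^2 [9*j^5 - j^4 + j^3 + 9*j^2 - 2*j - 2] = 180*j^3 - 12*j^2 + 6*j + 18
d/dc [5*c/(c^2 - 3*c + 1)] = 5*(1 - c^2)/(c^4 - 6*c^3 + 11*c^2 - 6*c + 1)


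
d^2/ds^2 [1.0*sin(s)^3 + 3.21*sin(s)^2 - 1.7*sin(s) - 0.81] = 0.95*sin(s) + 2.25*sin(3*s) + 6.42*cos(2*s)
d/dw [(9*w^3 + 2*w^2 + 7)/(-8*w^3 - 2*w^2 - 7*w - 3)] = (-2*w^4 - 126*w^3 + 73*w^2 + 16*w + 49)/(64*w^6 + 32*w^5 + 116*w^4 + 76*w^3 + 61*w^2 + 42*w + 9)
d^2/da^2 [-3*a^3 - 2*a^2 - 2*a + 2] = -18*a - 4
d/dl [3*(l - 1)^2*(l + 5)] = 9*(l - 1)*(l + 3)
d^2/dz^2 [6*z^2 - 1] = 12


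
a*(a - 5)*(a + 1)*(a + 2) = a^4 - 2*a^3 - 13*a^2 - 10*a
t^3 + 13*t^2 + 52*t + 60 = (t + 2)*(t + 5)*(t + 6)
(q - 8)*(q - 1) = q^2 - 9*q + 8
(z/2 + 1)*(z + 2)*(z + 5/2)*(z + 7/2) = z^4/2 + 5*z^3 + 147*z^2/8 + 59*z/2 + 35/2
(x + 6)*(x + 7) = x^2 + 13*x + 42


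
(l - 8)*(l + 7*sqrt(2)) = l^2 - 8*l + 7*sqrt(2)*l - 56*sqrt(2)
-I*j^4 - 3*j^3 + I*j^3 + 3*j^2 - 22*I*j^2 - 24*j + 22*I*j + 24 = (j - 6*I)*(j - I)*(j + 4*I)*(-I*j + I)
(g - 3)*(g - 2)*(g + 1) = g^3 - 4*g^2 + g + 6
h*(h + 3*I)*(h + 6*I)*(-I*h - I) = -I*h^4 + 9*h^3 - I*h^3 + 9*h^2 + 18*I*h^2 + 18*I*h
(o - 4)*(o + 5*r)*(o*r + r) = o^3*r + 5*o^2*r^2 - 3*o^2*r - 15*o*r^2 - 4*o*r - 20*r^2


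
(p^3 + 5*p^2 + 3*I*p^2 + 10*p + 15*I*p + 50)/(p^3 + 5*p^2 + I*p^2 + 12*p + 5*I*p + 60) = (p^2 + 3*I*p + 10)/(p^2 + I*p + 12)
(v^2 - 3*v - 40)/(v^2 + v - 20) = (v - 8)/(v - 4)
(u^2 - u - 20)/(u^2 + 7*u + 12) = (u - 5)/(u + 3)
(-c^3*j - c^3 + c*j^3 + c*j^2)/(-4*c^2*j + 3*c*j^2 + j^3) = c*(c*j + c + j^2 + j)/(j*(4*c + j))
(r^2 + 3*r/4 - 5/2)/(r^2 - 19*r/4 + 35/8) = 2*(r + 2)/(2*r - 7)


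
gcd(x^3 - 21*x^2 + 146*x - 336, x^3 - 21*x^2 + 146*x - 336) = x^3 - 21*x^2 + 146*x - 336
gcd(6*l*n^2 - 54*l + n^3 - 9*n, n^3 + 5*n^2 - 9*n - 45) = n^2 - 9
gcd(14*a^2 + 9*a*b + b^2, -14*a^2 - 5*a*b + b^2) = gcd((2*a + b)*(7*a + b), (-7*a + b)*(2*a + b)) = 2*a + b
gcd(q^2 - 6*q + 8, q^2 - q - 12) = q - 4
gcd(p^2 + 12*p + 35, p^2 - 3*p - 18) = 1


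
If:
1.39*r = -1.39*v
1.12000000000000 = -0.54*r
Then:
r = -2.07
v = 2.07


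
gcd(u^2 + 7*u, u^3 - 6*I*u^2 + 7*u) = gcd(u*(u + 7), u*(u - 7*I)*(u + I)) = u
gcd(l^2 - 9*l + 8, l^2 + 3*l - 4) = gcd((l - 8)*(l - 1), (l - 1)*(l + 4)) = l - 1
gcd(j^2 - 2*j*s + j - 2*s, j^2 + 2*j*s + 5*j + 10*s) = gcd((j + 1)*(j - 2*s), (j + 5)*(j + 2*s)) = 1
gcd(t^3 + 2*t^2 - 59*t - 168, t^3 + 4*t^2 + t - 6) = t + 3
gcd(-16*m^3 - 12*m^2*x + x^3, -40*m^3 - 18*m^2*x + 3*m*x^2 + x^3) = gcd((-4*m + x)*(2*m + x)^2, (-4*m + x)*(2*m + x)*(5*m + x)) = -8*m^2 - 2*m*x + x^2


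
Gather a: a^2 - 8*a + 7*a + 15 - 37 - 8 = a^2 - a - 30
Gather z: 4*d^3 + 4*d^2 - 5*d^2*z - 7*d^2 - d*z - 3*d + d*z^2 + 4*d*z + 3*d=4*d^3 - 3*d^2 + d*z^2 + z*(-5*d^2 + 3*d)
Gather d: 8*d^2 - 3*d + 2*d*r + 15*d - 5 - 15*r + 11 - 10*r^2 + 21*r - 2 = 8*d^2 + d*(2*r + 12) - 10*r^2 + 6*r + 4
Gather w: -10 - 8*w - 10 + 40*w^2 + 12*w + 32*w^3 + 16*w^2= 32*w^3 + 56*w^2 + 4*w - 20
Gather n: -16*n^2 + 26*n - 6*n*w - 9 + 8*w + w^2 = -16*n^2 + n*(26 - 6*w) + w^2 + 8*w - 9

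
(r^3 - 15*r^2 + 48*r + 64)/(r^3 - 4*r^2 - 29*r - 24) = (r - 8)/(r + 3)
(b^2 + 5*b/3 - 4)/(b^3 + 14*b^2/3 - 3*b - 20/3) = (b + 3)/(b^2 + 6*b + 5)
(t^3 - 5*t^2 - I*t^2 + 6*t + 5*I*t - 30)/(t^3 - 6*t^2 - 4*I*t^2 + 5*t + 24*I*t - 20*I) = (t^2 - I*t + 6)/(t^2 - t*(1 + 4*I) + 4*I)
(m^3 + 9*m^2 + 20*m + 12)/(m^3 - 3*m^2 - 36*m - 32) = (m^2 + 8*m + 12)/(m^2 - 4*m - 32)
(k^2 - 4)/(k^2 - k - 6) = (k - 2)/(k - 3)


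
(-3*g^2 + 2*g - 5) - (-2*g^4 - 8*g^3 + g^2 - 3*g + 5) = 2*g^4 + 8*g^3 - 4*g^2 + 5*g - 10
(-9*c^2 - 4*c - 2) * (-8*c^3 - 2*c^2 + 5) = 72*c^5 + 50*c^4 + 24*c^3 - 41*c^2 - 20*c - 10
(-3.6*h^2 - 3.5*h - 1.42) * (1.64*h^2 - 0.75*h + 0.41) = -5.904*h^4 - 3.04*h^3 - 1.1798*h^2 - 0.37*h - 0.5822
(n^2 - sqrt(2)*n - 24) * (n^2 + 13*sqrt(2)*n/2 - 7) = n^4 + 11*sqrt(2)*n^3/2 - 44*n^2 - 149*sqrt(2)*n + 168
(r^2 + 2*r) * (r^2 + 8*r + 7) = r^4 + 10*r^3 + 23*r^2 + 14*r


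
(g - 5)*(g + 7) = g^2 + 2*g - 35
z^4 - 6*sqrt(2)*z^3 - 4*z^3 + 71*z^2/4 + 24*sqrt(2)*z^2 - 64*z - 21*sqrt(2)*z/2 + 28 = (z - 7/2)*(z - 1/2)*(z - 4*sqrt(2))*(z - 2*sqrt(2))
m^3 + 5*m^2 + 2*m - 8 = (m - 1)*(m + 2)*(m + 4)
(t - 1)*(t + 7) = t^2 + 6*t - 7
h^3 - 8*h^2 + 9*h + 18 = (h - 6)*(h - 3)*(h + 1)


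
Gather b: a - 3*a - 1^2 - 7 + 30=22 - 2*a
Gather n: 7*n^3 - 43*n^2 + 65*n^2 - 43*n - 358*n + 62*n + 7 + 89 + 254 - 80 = 7*n^3 + 22*n^2 - 339*n + 270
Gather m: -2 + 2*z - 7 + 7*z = 9*z - 9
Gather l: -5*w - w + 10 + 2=12 - 6*w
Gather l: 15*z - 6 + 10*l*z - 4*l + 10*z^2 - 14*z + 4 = l*(10*z - 4) + 10*z^2 + z - 2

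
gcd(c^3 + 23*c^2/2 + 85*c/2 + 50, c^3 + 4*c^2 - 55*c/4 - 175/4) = c^2 + 15*c/2 + 25/2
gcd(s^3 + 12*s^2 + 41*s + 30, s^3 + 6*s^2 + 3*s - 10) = s + 5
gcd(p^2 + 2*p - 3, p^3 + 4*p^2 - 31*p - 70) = 1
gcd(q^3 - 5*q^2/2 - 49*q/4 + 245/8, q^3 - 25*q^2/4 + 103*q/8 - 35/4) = q - 5/2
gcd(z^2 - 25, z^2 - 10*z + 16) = 1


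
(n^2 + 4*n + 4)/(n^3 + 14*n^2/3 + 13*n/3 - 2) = 3*(n + 2)/(3*n^2 + 8*n - 3)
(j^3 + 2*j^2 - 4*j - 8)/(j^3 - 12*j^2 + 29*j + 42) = (j^3 + 2*j^2 - 4*j - 8)/(j^3 - 12*j^2 + 29*j + 42)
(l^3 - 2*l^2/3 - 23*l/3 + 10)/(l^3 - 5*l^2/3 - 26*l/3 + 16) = (3*l - 5)/(3*l - 8)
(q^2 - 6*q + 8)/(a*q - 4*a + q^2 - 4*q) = (q - 2)/(a + q)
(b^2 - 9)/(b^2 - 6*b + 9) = (b + 3)/(b - 3)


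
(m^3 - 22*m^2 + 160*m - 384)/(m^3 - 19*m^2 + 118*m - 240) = (m - 8)/(m - 5)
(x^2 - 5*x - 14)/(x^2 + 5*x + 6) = (x - 7)/(x + 3)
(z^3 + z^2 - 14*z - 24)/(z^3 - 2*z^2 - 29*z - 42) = (z - 4)/(z - 7)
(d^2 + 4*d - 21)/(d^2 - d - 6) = (d + 7)/(d + 2)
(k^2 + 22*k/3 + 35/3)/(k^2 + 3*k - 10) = (k + 7/3)/(k - 2)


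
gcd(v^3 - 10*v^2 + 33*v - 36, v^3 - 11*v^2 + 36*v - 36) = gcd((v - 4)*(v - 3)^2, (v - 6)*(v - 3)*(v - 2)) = v - 3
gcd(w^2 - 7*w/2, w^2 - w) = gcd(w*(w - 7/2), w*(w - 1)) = w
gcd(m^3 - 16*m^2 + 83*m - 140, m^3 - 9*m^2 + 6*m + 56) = m^2 - 11*m + 28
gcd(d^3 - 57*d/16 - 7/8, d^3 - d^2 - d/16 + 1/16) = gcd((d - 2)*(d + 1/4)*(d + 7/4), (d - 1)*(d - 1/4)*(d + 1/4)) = d + 1/4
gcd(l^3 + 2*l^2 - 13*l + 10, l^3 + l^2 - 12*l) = 1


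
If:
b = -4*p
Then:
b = -4*p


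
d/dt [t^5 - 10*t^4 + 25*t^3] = 5*t^2*(t^2 - 8*t + 15)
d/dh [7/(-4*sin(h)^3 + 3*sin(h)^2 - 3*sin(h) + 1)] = 21*(4*sin(h)^2 - 2*sin(h) + 1)*cos(h)/(4*sin(h)^3 - 3*sin(h)^2 + 3*sin(h) - 1)^2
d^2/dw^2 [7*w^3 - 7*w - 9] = 42*w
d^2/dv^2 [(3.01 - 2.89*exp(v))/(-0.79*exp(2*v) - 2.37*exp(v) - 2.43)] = (1.803649*exp(4*v) - 12.925111*exp(3*v) - 50.194467*exp(2*v) - 10.43748*exp(v) + 34.400052)*exp(v)/(0.493039*exp(6*v) + 4.437351*exp(5*v) + 17.861742*exp(4*v) + 40.610187*exp(3*v) + 54.941814*exp(2*v) + 41.983839*exp(v) + 14.348907)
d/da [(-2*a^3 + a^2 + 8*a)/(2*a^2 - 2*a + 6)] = (-a^4 + 2*a^3 - 27*a^2/2 + 3*a + 12)/(a^4 - 2*a^3 + 7*a^2 - 6*a + 9)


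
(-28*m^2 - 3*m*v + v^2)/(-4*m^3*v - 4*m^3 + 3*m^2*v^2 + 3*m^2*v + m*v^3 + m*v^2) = (-7*m + v)/(m*(-m*v - m + v^2 + v))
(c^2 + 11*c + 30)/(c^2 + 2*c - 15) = (c + 6)/(c - 3)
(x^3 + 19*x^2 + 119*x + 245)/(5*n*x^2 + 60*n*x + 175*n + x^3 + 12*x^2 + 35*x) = (x + 7)/(5*n + x)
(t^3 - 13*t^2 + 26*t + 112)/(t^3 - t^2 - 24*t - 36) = (t^2 - 15*t + 56)/(t^2 - 3*t - 18)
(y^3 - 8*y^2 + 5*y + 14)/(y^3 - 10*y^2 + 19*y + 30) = (y^2 - 9*y + 14)/(y^2 - 11*y + 30)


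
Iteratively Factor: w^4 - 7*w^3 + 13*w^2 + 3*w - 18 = (w - 3)*(w^3 - 4*w^2 + w + 6) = (w - 3)*(w - 2)*(w^2 - 2*w - 3) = (w - 3)^2*(w - 2)*(w + 1)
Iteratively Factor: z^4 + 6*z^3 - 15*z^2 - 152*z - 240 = (z - 5)*(z^3 + 11*z^2 + 40*z + 48) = (z - 5)*(z + 4)*(z^2 + 7*z + 12) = (z - 5)*(z + 4)^2*(z + 3)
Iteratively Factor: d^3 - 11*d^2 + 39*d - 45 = (d - 3)*(d^2 - 8*d + 15) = (d - 5)*(d - 3)*(d - 3)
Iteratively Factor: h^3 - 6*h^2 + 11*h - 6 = (h - 3)*(h^2 - 3*h + 2) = (h - 3)*(h - 1)*(h - 2)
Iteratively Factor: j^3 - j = (j + 1)*(j^2 - j) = j*(j + 1)*(j - 1)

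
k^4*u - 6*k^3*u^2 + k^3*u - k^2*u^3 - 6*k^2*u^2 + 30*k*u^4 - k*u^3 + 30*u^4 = (k - 5*u)*(k - 3*u)*(k + 2*u)*(k*u + u)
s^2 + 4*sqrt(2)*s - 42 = (s - 3*sqrt(2))*(s + 7*sqrt(2))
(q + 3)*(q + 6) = q^2 + 9*q + 18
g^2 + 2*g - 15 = (g - 3)*(g + 5)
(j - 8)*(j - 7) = j^2 - 15*j + 56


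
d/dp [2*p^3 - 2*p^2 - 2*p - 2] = 6*p^2 - 4*p - 2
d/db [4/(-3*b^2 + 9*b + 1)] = 12*(2*b - 3)/(-3*b^2 + 9*b + 1)^2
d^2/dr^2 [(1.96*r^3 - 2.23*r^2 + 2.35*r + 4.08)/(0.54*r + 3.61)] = (1.143072*r^3 + 22.924944*r^2 + 153.257496*r - 64.90589)/(0.157464*r^3 + 3.158028*r^2 + 21.112002*r + 47.045881)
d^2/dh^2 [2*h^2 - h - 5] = 4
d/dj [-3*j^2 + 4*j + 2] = 4 - 6*j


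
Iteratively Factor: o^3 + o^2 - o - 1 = (o + 1)*(o^2 - 1) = (o - 1)*(o + 1)*(o + 1)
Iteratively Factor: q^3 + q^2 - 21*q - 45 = (q + 3)*(q^2 - 2*q - 15) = (q - 5)*(q + 3)*(q + 3)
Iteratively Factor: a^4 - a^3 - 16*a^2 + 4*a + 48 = (a + 2)*(a^3 - 3*a^2 - 10*a + 24) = (a + 2)*(a + 3)*(a^2 - 6*a + 8) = (a - 2)*(a + 2)*(a + 3)*(a - 4)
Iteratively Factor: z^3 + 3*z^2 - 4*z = (z)*(z^2 + 3*z - 4) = z*(z + 4)*(z - 1)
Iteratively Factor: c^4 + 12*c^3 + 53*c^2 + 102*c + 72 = (c + 3)*(c^3 + 9*c^2 + 26*c + 24) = (c + 3)^2*(c^2 + 6*c + 8) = (c + 2)*(c + 3)^2*(c + 4)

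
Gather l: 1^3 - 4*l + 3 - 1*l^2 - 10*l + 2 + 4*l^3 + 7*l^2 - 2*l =4*l^3 + 6*l^2 - 16*l + 6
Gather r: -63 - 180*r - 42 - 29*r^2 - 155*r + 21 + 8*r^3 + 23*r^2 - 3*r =8*r^3 - 6*r^2 - 338*r - 84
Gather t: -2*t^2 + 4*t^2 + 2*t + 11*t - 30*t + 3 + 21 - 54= 2*t^2 - 17*t - 30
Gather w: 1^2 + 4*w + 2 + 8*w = 12*w + 3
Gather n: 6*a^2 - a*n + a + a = 6*a^2 - a*n + 2*a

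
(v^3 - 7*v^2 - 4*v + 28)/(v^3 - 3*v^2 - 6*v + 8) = (v^2 - 9*v + 14)/(v^2 - 5*v + 4)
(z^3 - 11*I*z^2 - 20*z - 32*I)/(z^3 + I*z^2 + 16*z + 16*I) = (z - 8*I)/(z + 4*I)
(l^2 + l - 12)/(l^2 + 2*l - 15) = (l + 4)/(l + 5)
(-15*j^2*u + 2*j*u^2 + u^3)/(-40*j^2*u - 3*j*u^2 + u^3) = (-3*j + u)/(-8*j + u)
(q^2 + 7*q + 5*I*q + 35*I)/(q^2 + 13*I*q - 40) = (q + 7)/(q + 8*I)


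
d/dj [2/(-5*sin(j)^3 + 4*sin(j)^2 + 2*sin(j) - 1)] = 2*(15*sin(j)^2 - 8*sin(j) - 2)*cos(j)/((sin(j) - 1)^2*(5*sin(j)^2 + sin(j) - 1)^2)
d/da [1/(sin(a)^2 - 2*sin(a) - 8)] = 2*(1 - sin(a))*cos(a)/((sin(a) - 4)^2*(sin(a) + 2)^2)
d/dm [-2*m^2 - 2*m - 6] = -4*m - 2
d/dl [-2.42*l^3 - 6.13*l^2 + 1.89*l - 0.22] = -7.26*l^2 - 12.26*l + 1.89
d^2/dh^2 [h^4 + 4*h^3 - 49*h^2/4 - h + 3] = 12*h^2 + 24*h - 49/2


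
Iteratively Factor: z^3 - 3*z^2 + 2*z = (z)*(z^2 - 3*z + 2) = z*(z - 1)*(z - 2)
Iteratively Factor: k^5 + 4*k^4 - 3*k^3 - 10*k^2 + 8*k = (k + 2)*(k^4 + 2*k^3 - 7*k^2 + 4*k) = (k - 1)*(k + 2)*(k^3 + 3*k^2 - 4*k) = k*(k - 1)*(k + 2)*(k^2 + 3*k - 4) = k*(k - 1)^2*(k + 2)*(k + 4)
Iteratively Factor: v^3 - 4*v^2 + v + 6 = (v - 3)*(v^2 - v - 2) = (v - 3)*(v + 1)*(v - 2)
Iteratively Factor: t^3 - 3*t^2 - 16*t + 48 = (t - 4)*(t^2 + t - 12) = (t - 4)*(t - 3)*(t + 4)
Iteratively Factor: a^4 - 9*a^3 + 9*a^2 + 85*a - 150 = (a - 5)*(a^3 - 4*a^2 - 11*a + 30) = (a - 5)*(a + 3)*(a^2 - 7*a + 10) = (a - 5)*(a - 2)*(a + 3)*(a - 5)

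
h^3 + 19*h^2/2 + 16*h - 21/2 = (h - 1/2)*(h + 3)*(h + 7)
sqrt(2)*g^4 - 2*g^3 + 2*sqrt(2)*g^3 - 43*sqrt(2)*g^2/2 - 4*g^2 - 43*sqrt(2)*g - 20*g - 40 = (g + 2)*(g - 4*sqrt(2))*(g + 5*sqrt(2)/2)*(sqrt(2)*g + 1)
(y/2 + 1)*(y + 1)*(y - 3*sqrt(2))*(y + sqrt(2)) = y^4/2 - sqrt(2)*y^3 + 3*y^3/2 - 3*sqrt(2)*y^2 - 2*y^2 - 9*y - 2*sqrt(2)*y - 6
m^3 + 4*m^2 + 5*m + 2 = (m + 1)^2*(m + 2)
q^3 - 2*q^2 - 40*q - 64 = (q - 8)*(q + 2)*(q + 4)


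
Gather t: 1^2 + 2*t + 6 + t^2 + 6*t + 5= t^2 + 8*t + 12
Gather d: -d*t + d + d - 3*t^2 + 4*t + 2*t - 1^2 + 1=d*(2 - t) - 3*t^2 + 6*t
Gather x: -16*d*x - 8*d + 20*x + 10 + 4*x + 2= -8*d + x*(24 - 16*d) + 12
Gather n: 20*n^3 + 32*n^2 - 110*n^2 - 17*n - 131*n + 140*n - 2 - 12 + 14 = 20*n^3 - 78*n^2 - 8*n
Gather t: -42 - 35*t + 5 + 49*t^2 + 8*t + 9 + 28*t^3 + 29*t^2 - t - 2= 28*t^3 + 78*t^2 - 28*t - 30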